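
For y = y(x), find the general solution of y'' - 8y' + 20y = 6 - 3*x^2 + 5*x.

y = 367/1000 - 3*x**2/20 + 13*x/100 + C1*cos(2*x)*exp(4*x) + C2*exp(4*x)*sin(2*x)

Characteristic equation r² - 8r + 20 = 0 has discriminant (-8)² - 4·(20) = -16 < 0, so r = 4 ± 2i.
Hence y_h = C1*cos(2*x)*exp(4*x) + C2*exp(4*x)*sin(2*x).
For the particular solution try y_p = A0 + A1*x + A2*x^2. Substituting and matching coefficients of each power of x gives A0 = 367/1000, A1 = 13/100, A2 = -3/20, so y_p = 367/1000 - 3*x^2/20 + 13*x/100.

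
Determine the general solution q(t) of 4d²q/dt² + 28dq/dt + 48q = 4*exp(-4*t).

Divide through by 4: q'' + 7q' + 12q = exp(-4*t).
Characteristic equation r² + 7r + 12 = 0 factors as (r + 3)(r + 4) = 0, so r = -3, -4.
Hence q_h = C1*exp(-3*t) + C2*exp(-4*t).
Since exp(-4*t) solves the homogeneous equation (r = -4 is a root of multiplicity 1), multiply the trial by t. Try q_p = A*t*exp(-4*t). Substituting into the equation and dividing by exp(-4*t) gives A = -1, so q_p = -t*exp(-4*t).

q = C1*exp(-3*t) + C2*exp(-4*t) - t*exp(-4*t)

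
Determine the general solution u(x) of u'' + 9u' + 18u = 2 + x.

Characteristic equation r² + 9r + 18 = 0 factors as (r + 6)(r + 3) = 0, so r = -6, -3.
Hence u_h = C1*exp(-6*x) + C2*exp(-3*x).
For the particular solution try u_p = A0 + A1*x. Substituting and matching coefficients of each power of x gives A0 = 1/12, A1 = 1/18, so u_p = 1/12 + x/18.

u = 1/12 + x/18 + C1*exp(-6*x) + C2*exp(-3*x)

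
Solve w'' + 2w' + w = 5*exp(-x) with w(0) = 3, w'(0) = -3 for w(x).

w = 3*exp(-x) + 5*x**2*exp(-x)/2

Characteristic equation r² + 2r + 1 = 0 has discriminant (2)² - 4·(1) = 0, so r = -1 is a repeated root.
Hence w_h = (C1 + C2*x)*exp(-x).
Since exp(-x) solves the homogeneous equation (r = -1 is a root of multiplicity 2), multiply the trial by x^2. Try w_p = A*x^2*exp(-x). Substituting into the equation and dividing by exp(-x) gives A = 5/2, so w_p = 5*x^2*exp(-x)/2.
General solution: w = C1*exp(-x) + 5*x^2*exp(-x)/2 + C2*x*exp(-x).
Apply the initial conditions: w(0) = C1 = 3 and w'(0) = C2 - C1 = -3. Solving gives C1 = 3, C2 = 0.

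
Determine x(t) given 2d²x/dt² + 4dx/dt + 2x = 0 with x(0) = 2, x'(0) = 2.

Divide through by 2: x'' + 2x' + x = 0.
Characteristic equation r² + 2r + 1 = 0 has discriminant (2)² - 4·(1) = 0, so r = -1 is a repeated root.
Hence x_h = (C1 + C2*t)*exp(-t).
Apply the initial conditions: x(0) = C1 = 2 and x'(0) = C2 - C1 = 2. Solving gives C1 = 2, C2 = 4.

x = 2*exp(-t) + 4*t*exp(-t)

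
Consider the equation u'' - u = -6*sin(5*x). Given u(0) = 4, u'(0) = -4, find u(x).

u = -15*exp(x)/26 + 3*sin(5*x)/13 + 119*exp(-x)/26

Characteristic equation r² - 1 = 0 factors as (r - 1)(r + 1) = 0, so r = 1, -1.
Hence u_h = C1*exp(x) + C2*exp(-x).
Try u_p = A*cos(5*x) + B*sin(5*x). Substituting and equating the coefficients of cos(5x) and sin(5x) gives A = 0, B = 3/13, so u_p = 3*sin(5*x)/13.
General solution: u = 3*sin(5*x)/13 + C1*exp(x) + C2*exp(-x).
Apply the initial conditions: u(0) = C1 + C2 = 4 and u'(0) = 15/13 + C1 - C2 = -4. Solving gives C1 = -15/26, C2 = 119/26.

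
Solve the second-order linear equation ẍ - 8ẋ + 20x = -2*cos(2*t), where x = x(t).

Characteristic equation r² - 8r + 20 = 0 has discriminant (-8)² - 4·(20) = -16 < 0, so r = 4 ± 2i.
Hence x_h = C1*cos(2*t)*exp(4*t) + C2*exp(4*t)*sin(2*t).
Try x_p = A*cos(2*t) + B*sin(2*t). Substituting and equating the coefficients of cos(2t) and sin(2t) gives A = -1/16, B = 1/16, so x_p = -cos(2*t)/16 + sin(2*t)/16.

x = -cos(2*t)/16 + sin(2*t)/16 + C1*cos(2*t)*exp(4*t) + C2*exp(4*t)*sin(2*t)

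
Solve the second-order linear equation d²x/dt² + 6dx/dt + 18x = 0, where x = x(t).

x = C1*cos(3*t)*exp(-3*t) + C2*exp(-3*t)*sin(3*t)

Characteristic equation r² + 6r + 18 = 0 has discriminant (6)² - 4·(18) = -36 < 0, so r = -3 ± 3i.
Hence x_h = C1*cos(3*t)*exp(-3*t) + C2*exp(-3*t)*sin(3*t).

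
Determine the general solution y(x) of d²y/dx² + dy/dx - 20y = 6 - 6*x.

y = -57/200 + 3*x/10 + C1*exp(-5*x) + C2*exp(4*x)

Characteristic equation r² + r - 20 = 0 factors as (r + 5)(r - 4) = 0, so r = -5, 4.
Hence y_h = C1*exp(-5*x) + C2*exp(4*x).
For the particular solution try y_p = A0 + A1*x. Substituting and matching coefficients of each power of x gives A0 = -57/200, A1 = 3/10, so y_p = -57/200 + 3*x/10.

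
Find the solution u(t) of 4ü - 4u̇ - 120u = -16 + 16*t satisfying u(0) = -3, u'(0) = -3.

Divide through by 4: u'' - u' - 30u = -4 + 4*t.
Characteristic equation r² - r - 30 = 0 factors as (r - 6)(r + 5) = 0, so r = 6, -5.
Hence u_h = C1*exp(6*t) + C2*exp(-5*t).
For the particular solution try u_p = A0 + A1*t. Substituting and matching coefficients of each power of t gives A0 = 31/225, A1 = -2/15, so u_p = 31/225 - 2*t/15.
General solution: u = 31/225 - 2*t/15 + C1*exp(6*t) + C2*exp(-5*t).
Apply the initial conditions: u(0) = 31/225 + C1 + C2 = -3 and u'(0) = -2/15 - 5*C2 + 6*C1 = -3. Solving gives C1 = -167/99, C2 = -399/275.

u = 31/225 - 399*exp(-5*t)/275 - 167*exp(6*t)/99 - 2*t/15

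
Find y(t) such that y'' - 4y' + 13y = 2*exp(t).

y = exp(t)/5 + C1*cos(3*t)*exp(2*t) + C2*exp(2*t)*sin(3*t)

Characteristic equation r² - 4r + 13 = 0 has discriminant (-4)² - 4·(13) = -36 < 0, so r = 2 ± 3i.
Hence y_h = C1*cos(3*t)*exp(2*t) + C2*exp(2*t)*sin(3*t).
Try y_p = A*exp(t). Substituting into the equation and dividing by exp(t) gives A = 1/5, so y_p = exp(t)/5.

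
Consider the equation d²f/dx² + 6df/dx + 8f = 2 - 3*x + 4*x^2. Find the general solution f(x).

f = 31/32 + x**2/2 - 9*x/8 + C1*exp(-4*x) + C2*exp(-2*x)

Characteristic equation r² + 6r + 8 = 0 factors as (r + 4)(r + 2) = 0, so r = -4, -2.
Hence f_h = C1*exp(-4*x) + C2*exp(-2*x).
For the particular solution try f_p = A0 + A1*x + A2*x^2. Substituting and matching coefficients of each power of x gives A0 = 31/32, A1 = -9/8, A2 = 1/2, so f_p = 31/32 + x^2/2 - 9*x/8.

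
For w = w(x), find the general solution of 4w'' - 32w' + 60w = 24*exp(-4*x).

Divide through by 4: w'' - 8w' + 15w = 6*exp(-4*x).
Characteristic equation r² - 8r + 15 = 0 factors as (r - 5)(r - 3) = 0, so r = 5, 3.
Hence w_h = C1*exp(5*x) + C2*exp(3*x).
Try w_p = A*exp(-4*x). Substituting into the equation and dividing by exp(-4*x) gives A = 2/21, so w_p = 2*exp(-4*x)/21.

w = 2*exp(-4*x)/21 + C1*exp(5*x) + C2*exp(3*x)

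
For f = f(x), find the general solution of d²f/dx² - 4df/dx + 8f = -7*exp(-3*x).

Characteristic equation r² - 4r + 8 = 0 has discriminant (-4)² - 4·(8) = -16 < 0, so r = 2 ± 2i.
Hence f_h = C1*cos(2*x)*exp(2*x) + C2*exp(2*x)*sin(2*x).
Try f_p = A*exp(-3*x). Substituting into the equation and dividing by exp(-3*x) gives A = -7/29, so f_p = -7*exp(-3*x)/29.

f = -7*exp(-3*x)/29 + C1*cos(2*x)*exp(2*x) + C2*exp(2*x)*sin(2*x)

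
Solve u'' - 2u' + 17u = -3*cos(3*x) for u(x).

Characteristic equation r² - 2r + 17 = 0 has discriminant (-2)² - 4·(17) = -64 < 0, so r = 1 ± 4i.
Hence u_h = C1*cos(4*x)*exp(x) + C2*exp(x)*sin(4*x).
Try u_p = A*cos(3*x) + B*sin(3*x). Substituting and equating the coefficients of cos(3x) and sin(3x) gives A = -6/25, B = 9/50, so u_p = -6*cos(3*x)/25 + 9*sin(3*x)/50.

u = -6*cos(3*x)/25 + 9*sin(3*x)/50 + C1*cos(4*x)*exp(x) + C2*exp(x)*sin(4*x)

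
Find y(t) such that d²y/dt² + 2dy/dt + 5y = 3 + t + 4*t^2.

Characteristic equation r² + 2r + 5 = 0 has discriminant (2)² - 4·(5) = -16 < 0, so r = -1 ± 2i.
Hence y_h = C1*cos(2*t)*exp(-t) + C2*exp(-t)*sin(2*t).
For the particular solution try y_p = A0 + A1*t + A2*t^2. Substituting and matching coefficients of each power of t gives A0 = 57/125, A1 = -11/25, A2 = 4/5, so y_p = 57/125 - 11*t/25 + 4*t^2/5.

y = 57/125 - 11*t/25 + 4*t**2/5 + C1*cos(2*t)*exp(-t) + C2*exp(-t)*sin(2*t)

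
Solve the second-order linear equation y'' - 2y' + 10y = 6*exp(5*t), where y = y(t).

y = 6*exp(5*t)/25 + C1*cos(3*t)*exp(t) + C2*exp(t)*sin(3*t)

Characteristic equation r² - 2r + 10 = 0 has discriminant (-2)² - 4·(10) = -36 < 0, so r = 1 ± 3i.
Hence y_h = C1*cos(3*t)*exp(t) + C2*exp(t)*sin(3*t).
Try y_p = A*exp(5*t). Substituting into the equation and dividing by exp(5*t) gives A = 6/25, so y_p = 6*exp(5*t)/25.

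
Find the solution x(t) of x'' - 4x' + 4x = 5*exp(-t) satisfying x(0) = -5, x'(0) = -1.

Characteristic equation r² - 4r + 4 = 0 has discriminant (-4)² - 4·(4) = 0, so r = 2 is a repeated root.
Hence x_h = (C1 + C2*t)*exp(2*t).
Try x_p = A*exp(-t). Substituting into the equation and dividing by exp(-t) gives A = 5/9, so x_p = 5*exp(-t)/9.
General solution: x = 5*exp(-t)/9 + C1*exp(2*t) + C2*t*exp(2*t).
Apply the initial conditions: x(0) = 5/9 + C1 = -5 and x'(0) = -5/9 + C2 + 2*C1 = -1. Solving gives C1 = -50/9, C2 = 32/3.

x = -50*exp(2*t)/9 + 5*exp(-t)/9 + 32*t*exp(2*t)/3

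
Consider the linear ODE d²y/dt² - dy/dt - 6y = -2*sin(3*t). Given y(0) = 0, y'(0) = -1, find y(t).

Characteristic equation r² - r - 6 = 0 factors as (r - 3)(r + 2) = 0, so r = 3, -2.
Hence y_h = C1*exp(3*t) + C2*exp(-2*t).
Try y_p = A*cos(3*t) + B*sin(3*t). Substituting and equating the coefficients of cos(3t) and sin(3t) gives A = -1/39, B = 5/39, so y_p = -cos(3*t)/39 + 5*sin(3*t)/39.
General solution: y = -cos(3*t)/39 + 5*sin(3*t)/39 + C1*exp(3*t) + C2*exp(-2*t).
Apply the initial conditions: y(0) = -1/39 + C1 + C2 = 0 and y'(0) = 5/13 - 2*C2 + 3*C1 = -1. Solving gives C1 = -4/15, C2 = 19/65.

y = -4*exp(3*t)/15 - cos(3*t)/39 + 5*sin(3*t)/39 + 19*exp(-2*t)/65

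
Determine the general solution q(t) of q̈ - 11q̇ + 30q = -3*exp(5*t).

q = C1*exp(6*t) + C2*exp(5*t) + 3*t*exp(5*t)

Characteristic equation r² - 11r + 30 = 0 factors as (r - 6)(r - 5) = 0, so r = 6, 5.
Hence q_h = C1*exp(6*t) + C2*exp(5*t).
Since exp(5*t) solves the homogeneous equation (r = 5 is a root of multiplicity 1), multiply the trial by t. Try q_p = A*t*exp(5*t). Substituting into the equation and dividing by exp(5*t) gives A = 3, so q_p = 3*t*exp(5*t).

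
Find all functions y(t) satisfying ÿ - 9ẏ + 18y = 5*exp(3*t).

Characteristic equation r² - 9r + 18 = 0 factors as (r - 6)(r - 3) = 0, so r = 6, 3.
Hence y_h = C1*exp(6*t) + C2*exp(3*t).
Since exp(3*t) solves the homogeneous equation (r = 3 is a root of multiplicity 1), multiply the trial by t. Try y_p = A*t*exp(3*t). Substituting into the equation and dividing by exp(3*t) gives A = -5/3, so y_p = -5*t*exp(3*t)/3.

y = C1*exp(6*t) + C2*exp(3*t) - 5*t*exp(3*t)/3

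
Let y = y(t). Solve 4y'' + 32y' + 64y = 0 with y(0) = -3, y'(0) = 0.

y = -3*exp(-4*t) - 12*t*exp(-4*t)

Divide through by 4: y'' + 8y' + 16y = 0.
Characteristic equation r² + 8r + 16 = 0 has discriminant (8)² - 4·(16) = 0, so r = -4 is a repeated root.
Hence y_h = (C1 + C2*t)*exp(-4*t).
Apply the initial conditions: y(0) = C1 = -3 and y'(0) = C2 - 4*C1 = 0. Solving gives C1 = -3, C2 = -12.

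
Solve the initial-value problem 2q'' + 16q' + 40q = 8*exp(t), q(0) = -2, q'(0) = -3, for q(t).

Divide through by 2: q'' + 8q' + 20q = 4*exp(t).
Characteristic equation r² + 8r + 20 = 0 has discriminant (8)² - 4·(20) = -16 < 0, so r = -4 ± 2i.
Hence q_h = C1*cos(2*t)*exp(-4*t) + C2*exp(-4*t)*sin(2*t).
Try q_p = A*exp(t). Substituting into the equation and dividing by exp(t) gives A = 4/29, so q_p = 4*exp(t)/29.
General solution: q = 4*exp(t)/29 + C1*cos(2*t)*exp(-4*t) + C2*exp(-4*t)*sin(2*t).
Apply the initial conditions: q(0) = 4/29 + C1 = -2 and q'(0) = 4/29 - 4*C1 + 2*C2 = -3. Solving gives C1 = -62/29, C2 = -339/58.

q = 4*exp(t)/29 - 339*exp(-4*t)*sin(2*t)/58 - 62*cos(2*t)*exp(-4*t)/29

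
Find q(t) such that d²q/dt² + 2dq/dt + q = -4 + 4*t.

Characteristic equation r² + 2r + 1 = 0 has discriminant (2)² - 4·(1) = 0, so r = -1 is a repeated root.
Hence q_h = (C1 + C2*t)*exp(-t).
For the particular solution try q_p = A0 + A1*t. Substituting and matching coefficients of each power of t gives A0 = -12, A1 = 4, so q_p = -12 + 4*t.

q = -12 + 4*t + C1*exp(-t) + C2*t*exp(-t)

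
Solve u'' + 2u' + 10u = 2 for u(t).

u = 1/5 + C1*cos(3*t)*exp(-t) + C2*exp(-t)*sin(3*t)

Characteristic equation r² + 2r + 10 = 0 has discriminant (2)² - 4·(10) = -36 < 0, so r = -1 ± 3i.
Hence u_h = C1*cos(3*t)*exp(-t) + C2*exp(-t)*sin(3*t).
For the particular solution try u_p = A0. Substituting and matching coefficients of each power of t gives A0 = 1/5, so u_p = 1/5.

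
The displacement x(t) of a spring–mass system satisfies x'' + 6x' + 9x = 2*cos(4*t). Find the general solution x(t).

x = -14*cos(4*t)/625 + 48*sin(4*t)/625 + C1*exp(-3*t) + C2*t*exp(-3*t)

Characteristic equation r² + 6r + 9 = 0 has discriminant (6)² - 4·(9) = 0, so r = -3 is a repeated root.
Hence x_h = (C1 + C2*t)*exp(-3*t).
Try x_p = A*cos(4*t) + B*sin(4*t). Substituting and equating the coefficients of cos(4t) and sin(4t) gives A = -14/625, B = 48/625, so x_p = -14*cos(4*t)/625 + 48*sin(4*t)/625.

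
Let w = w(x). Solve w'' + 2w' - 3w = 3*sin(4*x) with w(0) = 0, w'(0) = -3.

Characteristic equation r² + 2r - 3 = 0 factors as (r + 3)(r - 1) = 0, so r = -3, 1.
Hence w_h = C1*exp(-3*x) + C2*exp(x).
Try w_p = A*cos(4*x) + B*sin(4*x). Substituting and equating the coefficients of cos(4x) and sin(4x) gives A = -24/425, B = -57/425, so w_p = -57*sin(4*x)/425 - 24*cos(4*x)/425.
General solution: w = -57*sin(4*x)/425 - 24*cos(4*x)/425 + C1*exp(-3*x) + C2*exp(x).
Apply the initial conditions: w(0) = -24/425 + C1 + C2 = 0 and w'(0) = -228/425 + C2 - 3*C1 = -3. Solving gives C1 = 63/100, C2 = -39/68.

w = -57*sin(4*x)/425 - 39*exp(x)/68 - 24*cos(4*x)/425 + 63*exp(-3*x)/100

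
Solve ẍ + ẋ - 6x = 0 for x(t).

Characteristic equation r² + r - 6 = 0 factors as (r + 3)(r - 2) = 0, so r = -3, 2.
Hence x_h = C1*exp(-3*t) + C2*exp(2*t).

x = C1*exp(-3*t) + C2*exp(2*t)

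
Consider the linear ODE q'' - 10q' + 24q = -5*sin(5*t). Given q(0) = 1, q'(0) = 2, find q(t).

q = -250*cos(5*t)/2501 - 147*exp(6*t)/122 + 5*sin(5*t)/2501 + 189*exp(4*t)/82

Characteristic equation r² - 10r + 24 = 0 factors as (r - 4)(r - 6) = 0, so r = 4, 6.
Hence q_h = C1*exp(4*t) + C2*exp(6*t).
Try q_p = A*cos(5*t) + B*sin(5*t). Substituting and equating the coefficients of cos(5t) and sin(5t) gives A = -250/2501, B = 5/2501, so q_p = -250*cos(5*t)/2501 + 5*sin(5*t)/2501.
General solution: q = -250*cos(5*t)/2501 + 5*sin(5*t)/2501 + C1*exp(4*t) + C2*exp(6*t).
Apply the initial conditions: q(0) = -250/2501 + C1 + C2 = 1 and q'(0) = 25/2501 + 4*C1 + 6*C2 = 2. Solving gives C1 = 189/82, C2 = -147/122.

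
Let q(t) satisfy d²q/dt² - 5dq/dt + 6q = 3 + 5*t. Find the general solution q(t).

Characteristic equation r² - 5r + 6 = 0 factors as (r - 2)(r - 3) = 0, so r = 2, 3.
Hence q_h = C1*exp(2*t) + C2*exp(3*t).
For the particular solution try q_p = A0 + A1*t. Substituting and matching coefficients of each power of t gives A0 = 43/36, A1 = 5/6, so q_p = 43/36 + 5*t/6.

q = 43/36 + 5*t/6 + C1*exp(2*t) + C2*exp(3*t)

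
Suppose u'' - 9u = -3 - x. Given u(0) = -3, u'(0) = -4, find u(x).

u = 1/3 - 127*exp(3*x)/54 - 53*exp(-3*x)/54 + x/9

Characteristic equation r² - 9 = 0 factors as (r + 3)(r - 3) = 0, so r = -3, 3.
Hence u_h = C1*exp(-3*x) + C2*exp(3*x).
For the particular solution try u_p = A0 + A1*x. Substituting and matching coefficients of each power of x gives A0 = 1/3, A1 = 1/9, so u_p = 1/3 + x/9.
General solution: u = 1/3 + x/9 + C1*exp(-3*x) + C2*exp(3*x).
Apply the initial conditions: u(0) = 1/3 + C1 + C2 = -3 and u'(0) = 1/9 - 3*C1 + 3*C2 = -4. Solving gives C1 = -53/54, C2 = -127/54.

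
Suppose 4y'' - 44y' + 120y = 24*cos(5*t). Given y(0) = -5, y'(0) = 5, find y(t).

y = -178*exp(5*t)/5 - 33*sin(5*t)/305 + 3*cos(5*t)/305 + 1866*exp(6*t)/61

Divide through by 4: y'' - 11y' + 30y = 6*cos(5*t).
Characteristic equation r² - 11r + 30 = 0 factors as (r - 6)(r - 5) = 0, so r = 6, 5.
Hence y_h = C1*exp(6*t) + C2*exp(5*t).
Try y_p = A*cos(5*t) + B*sin(5*t). Substituting and equating the coefficients of cos(5t) and sin(5t) gives A = 3/305, B = -33/305, so y_p = -33*sin(5*t)/305 + 3*cos(5*t)/305.
General solution: y = -33*sin(5*t)/305 + 3*cos(5*t)/305 + C1*exp(6*t) + C2*exp(5*t).
Apply the initial conditions: y(0) = 3/305 + C1 + C2 = -5 and y'(0) = -33/61 + 5*C2 + 6*C1 = 5. Solving gives C1 = 1866/61, C2 = -178/5.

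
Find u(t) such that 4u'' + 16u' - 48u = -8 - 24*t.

Divide through by 4: u'' + 4u' - 12u = -2 - 6*t.
Characteristic equation r² + 4r - 12 = 0 factors as (r - 2)(r + 6) = 0, so r = 2, -6.
Hence u_h = C1*exp(2*t) + C2*exp(-6*t).
For the particular solution try u_p = A0 + A1*t. Substituting and matching coefficients of each power of t gives A0 = 1/3, A1 = 1/2, so u_p = 1/3 + t/2.

u = 1/3 + t/2 + C1*exp(2*t) + C2*exp(-6*t)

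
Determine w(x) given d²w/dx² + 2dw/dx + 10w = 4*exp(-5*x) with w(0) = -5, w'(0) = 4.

Characteristic equation r² + 2r + 10 = 0 has discriminant (2)² - 4·(10) = -36 < 0, so r = -1 ± 3i.
Hence w_h = C1*cos(3*x)*exp(-x) + C2*exp(-x)*sin(3*x).
Try w_p = A*exp(-5*x). Substituting into the equation and dividing by exp(-5*x) gives A = 4/25, so w_p = 4*exp(-5*x)/25.
General solution: w = 4*exp(-5*x)/25 + C1*cos(3*x)*exp(-x) + C2*exp(-x)*sin(3*x).
Apply the initial conditions: w(0) = 4/25 + C1 = -5 and w'(0) = -4/5 - C1 + 3*C2 = 4. Solving gives C1 = -129/25, C2 = -3/25.

w = 4*exp(-5*x)/25 - 129*cos(3*x)*exp(-x)/25 - 3*exp(-x)*sin(3*x)/25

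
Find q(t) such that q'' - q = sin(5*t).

q = -sin(5*t)/26 + C1*exp(t) + C2*exp(-t)

Characteristic equation r² - 1 = 0 factors as (r - 1)(r + 1) = 0, so r = 1, -1.
Hence q_h = C1*exp(t) + C2*exp(-t).
Try q_p = A*cos(5*t) + B*sin(5*t). Substituting and equating the coefficients of cos(5t) and sin(5t) gives A = 0, B = -1/26, so q_p = -sin(5*t)/26.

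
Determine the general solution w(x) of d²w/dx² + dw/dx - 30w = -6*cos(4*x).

Characteristic equation r² + r - 30 = 0 factors as (r - 5)(r + 6) = 0, so r = 5, -6.
Hence w_h = C1*exp(5*x) + C2*exp(-6*x).
Try w_p = A*cos(4*x) + B*sin(4*x). Substituting and equating the coefficients of cos(4x) and sin(4x) gives A = 69/533, B = -6/533, so w_p = -6*sin(4*x)/533 + 69*cos(4*x)/533.

w = -6*sin(4*x)/533 + 69*cos(4*x)/533 + C1*exp(5*x) + C2*exp(-6*x)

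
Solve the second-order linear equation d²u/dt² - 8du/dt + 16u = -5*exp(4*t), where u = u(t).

Characteristic equation r² - 8r + 16 = 0 has discriminant (-8)² - 4·(16) = 0, so r = 4 is a repeated root.
Hence u_h = (C1 + C2*t)*exp(4*t).
Since exp(4*t) solves the homogeneous equation (r = 4 is a root of multiplicity 2), multiply the trial by t^2. Try u_p = A*t^2*exp(4*t). Substituting into the equation and dividing by exp(4*t) gives A = -5/2, so u_p = -5*t^2*exp(4*t)/2.

u = C1*exp(4*t) - 5*t**2*exp(4*t)/2 + C2*t*exp(4*t)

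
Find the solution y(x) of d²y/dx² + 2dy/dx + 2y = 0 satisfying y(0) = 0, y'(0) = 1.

Characteristic equation r² + 2r + 2 = 0 has discriminant (2)² - 4·(2) = -4 < 0, so r = -1 ± i.
Hence y_h = C1*cos(x)*exp(-x) + C2*exp(-x)*sin(x).
Apply the initial conditions: y(0) = C1 = 0 and y'(0) = C2 - C1 = 1. Solving gives C1 = 0, C2 = 1.

y = exp(-x)*sin(x)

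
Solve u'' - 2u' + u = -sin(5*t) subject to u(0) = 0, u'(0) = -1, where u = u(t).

u = -5*cos(5*t)/338 + 5*exp(t)/338 + 6*sin(5*t)/169 - 31*t*exp(t)/26

Characteristic equation r² - 2r + 1 = 0 has discriminant (-2)² - 4·(1) = 0, so r = 1 is a repeated root.
Hence u_h = (C1 + C2*t)*exp(t).
Try u_p = A*cos(5*t) + B*sin(5*t). Substituting and equating the coefficients of cos(5t) and sin(5t) gives A = -5/338, B = 6/169, so u_p = -5*cos(5*t)/338 + 6*sin(5*t)/169.
General solution: u = -5*cos(5*t)/338 + 6*sin(5*t)/169 + C1*exp(t) + C2*t*exp(t).
Apply the initial conditions: u(0) = -5/338 + C1 = 0 and u'(0) = 30/169 + C1 + C2 = -1. Solving gives C1 = 5/338, C2 = -31/26.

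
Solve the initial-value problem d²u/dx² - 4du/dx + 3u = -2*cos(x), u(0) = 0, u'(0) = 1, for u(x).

u = -cos(x)/5 + exp(3*x)/5 + 2*sin(x)/5

Characteristic equation r² - 4r + 3 = 0 factors as (r - 3)(r - 1) = 0, so r = 3, 1.
Hence u_h = C1*exp(3*x) + C2*exp(x).
Try u_p = A*cos(x) + B*sin(x). Substituting and equating the coefficients of cos(x) and sin(x) gives A = -1/5, B = 2/5, so u_p = -cos(x)/5 + 2*sin(x)/5.
General solution: u = -cos(x)/5 + 2*sin(x)/5 + C1*exp(3*x) + C2*exp(x).
Apply the initial conditions: u(0) = -1/5 + C1 + C2 = 0 and u'(0) = 2/5 + C2 + 3*C1 = 1. Solving gives C1 = 1/5, C2 = 0.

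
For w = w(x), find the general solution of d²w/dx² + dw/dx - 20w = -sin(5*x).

Characteristic equation r² + r - 20 = 0 factors as (r + 5)(r - 4) = 0, so r = -5, 4.
Hence w_h = C1*exp(-5*x) + C2*exp(4*x).
Try w_p = A*cos(5*x) + B*sin(5*x). Substituting and equating the coefficients of cos(5x) and sin(5x) gives A = 1/410, B = 9/410, so w_p = cos(5*x)/410 + 9*sin(5*x)/410.

w = cos(5*x)/410 + 9*sin(5*x)/410 + C1*exp(-5*x) + C2*exp(4*x)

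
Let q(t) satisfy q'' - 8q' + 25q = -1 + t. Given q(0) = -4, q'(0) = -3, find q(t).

q = -17/625 + t/25 - 2483*cos(3*t)*exp(4*t)/625 + 8032*exp(4*t)*sin(3*t)/1875

Characteristic equation r² - 8r + 25 = 0 has discriminant (-8)² - 4·(25) = -36 < 0, so r = 4 ± 3i.
Hence q_h = C1*cos(3*t)*exp(4*t) + C2*exp(4*t)*sin(3*t).
For the particular solution try q_p = A0 + A1*t. Substituting and matching coefficients of each power of t gives A0 = -17/625, A1 = 1/25, so q_p = -17/625 + t/25.
General solution: q = -17/625 + t/25 + C1*cos(3*t)*exp(4*t) + C2*exp(4*t)*sin(3*t).
Apply the initial conditions: q(0) = -17/625 + C1 = -4 and q'(0) = 1/25 + 3*C2 + 4*C1 = -3. Solving gives C1 = -2483/625, C2 = 8032/1875.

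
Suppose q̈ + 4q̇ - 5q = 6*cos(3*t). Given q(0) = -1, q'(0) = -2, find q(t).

Characteristic equation r² + 4r - 5 = 0 factors as (r - 1)(r + 5) = 0, so r = 1, -5.
Hence q_h = C1*exp(t) + C2*exp(-5*t).
Try q_p = A*cos(3*t) + B*sin(3*t). Substituting and equating the coefficients of cos(3t) and sin(3t) gives A = -21/85, B = 18/85, so q_p = -21*cos(3*t)/85 + 18*sin(3*t)/85.
General solution: q = -21*cos(3*t)/85 + 18*sin(3*t)/85 + C1*exp(t) + C2*exp(-5*t).
Apply the initial conditions: q(0) = -21/85 + C1 + C2 = -1 and q'(0) = 54/85 + C1 - 5*C2 = -2. Solving gives C1 = -16/15, C2 = 16/51.

q = -21*cos(3*t)/85 - 16*exp(t)/15 + 16*exp(-5*t)/51 + 18*sin(3*t)/85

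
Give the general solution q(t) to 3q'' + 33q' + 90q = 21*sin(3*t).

q = -77*cos(3*t)/510 + 49*sin(3*t)/510 + C1*exp(-5*t) + C2*exp(-6*t)

Divide through by 3: q'' + 11q' + 30q = 7*sin(3*t).
Characteristic equation r² + 11r + 30 = 0 factors as (r + 5)(r + 6) = 0, so r = -5, -6.
Hence q_h = C1*exp(-5*t) + C2*exp(-6*t).
Try q_p = A*cos(3*t) + B*sin(3*t). Substituting and equating the coefficients of cos(3t) and sin(3t) gives A = -77/510, B = 49/510, so q_p = -77*cos(3*t)/510 + 49*sin(3*t)/510.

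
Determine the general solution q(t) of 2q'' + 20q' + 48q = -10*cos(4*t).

q = -25*sin(4*t)/208 - 5*cos(4*t)/208 + C1*exp(-6*t) + C2*exp(-4*t)

Divide through by 2: q'' + 10q' + 24q = -5*cos(4*t).
Characteristic equation r² + 10r + 24 = 0 factors as (r + 6)(r + 4) = 0, so r = -6, -4.
Hence q_h = C1*exp(-6*t) + C2*exp(-4*t).
Try q_p = A*cos(4*t) + B*sin(4*t). Substituting and equating the coefficients of cos(4t) and sin(4t) gives A = -5/208, B = -25/208, so q_p = -25*sin(4*t)/208 - 5*cos(4*t)/208.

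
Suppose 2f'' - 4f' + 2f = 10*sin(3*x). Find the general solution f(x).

f = -2*sin(3*x)/5 + 3*cos(3*x)/10 + C1*exp(x) + C2*x*exp(x)

Divide through by 2: f'' - 2f' + f = 5*sin(3*x).
Characteristic equation r² - 2r + 1 = 0 has discriminant (-2)² - 4·(1) = 0, so r = 1 is a repeated root.
Hence f_h = (C1 + C2*x)*exp(x).
Try f_p = A*cos(3*x) + B*sin(3*x). Substituting and equating the coefficients of cos(3x) and sin(3x) gives A = 3/10, B = -2/5, so f_p = -2*sin(3*x)/5 + 3*cos(3*x)/10.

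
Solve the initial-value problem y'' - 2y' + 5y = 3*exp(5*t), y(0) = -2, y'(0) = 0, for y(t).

Characteristic equation r² - 2r + 5 = 0 has discriminant (-2)² - 4·(5) = -16 < 0, so r = 1 ± 2i.
Hence y_h = C1*cos(2*t)*exp(t) + C2*exp(t)*sin(2*t).
Try y_p = A*exp(5*t). Substituting into the equation and dividing by exp(5*t) gives A = 3/20, so y_p = 3*exp(5*t)/20.
General solution: y = 3*exp(5*t)/20 + C1*cos(2*t)*exp(t) + C2*exp(t)*sin(2*t).
Apply the initial conditions: y(0) = 3/20 + C1 = -2 and y'(0) = 3/4 + C1 + 2*C2 = 0. Solving gives C1 = -43/20, C2 = 7/10.

y = 3*exp(5*t)/20 - 43*cos(2*t)*exp(t)/20 + 7*exp(t)*sin(2*t)/10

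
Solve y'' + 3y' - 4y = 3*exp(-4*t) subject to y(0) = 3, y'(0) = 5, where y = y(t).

y = -13*exp(-4*t)/25 + 88*exp(t)/25 - 3*t*exp(-4*t)/5

Characteristic equation r² + 3r - 4 = 0 factors as (r + 4)(r - 1) = 0, so r = -4, 1.
Hence y_h = C1*exp(-4*t) + C2*exp(t).
Since exp(-4*t) solves the homogeneous equation (r = -4 is a root of multiplicity 1), multiply the trial by t. Try y_p = A*t*exp(-4*t). Substituting into the equation and dividing by exp(-4*t) gives A = -3/5, so y_p = -3*t*exp(-4*t)/5.
General solution: y = C1*exp(-4*t) + C2*exp(t) - 3*t*exp(-4*t)/5.
Apply the initial conditions: y(0) = C1 + C2 = 3 and y'(0) = -3/5 + C2 - 4*C1 = 5. Solving gives C1 = -13/25, C2 = 88/25.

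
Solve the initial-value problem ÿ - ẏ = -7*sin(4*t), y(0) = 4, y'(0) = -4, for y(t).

Characteristic equation r² - r = 0 factors as (r - 1)r = 0, so r = 1, 0.
Hence y_h = C1*exp(t) + C2.
Try y_p = A*cos(4*t) + B*sin(4*t). Substituting and equating the coefficients of cos(4t) and sin(4t) gives A = -7/68, B = 7/17, so y_p = -7*cos(4*t)/68 + 7*sin(4*t)/17.
General solution: y = C2 - 7*cos(4*t)/68 + 7*sin(4*t)/17 + C1*exp(t).
Apply the initial conditions: y(0) = -7/68 + C1 + C2 = 4 and y'(0) = 28/17 + C1 = -4. Solving gives C1 = -96/17, C2 = 39/4.

y = 39/4 - 96*exp(t)/17 - 7*cos(4*t)/68 + 7*sin(4*t)/17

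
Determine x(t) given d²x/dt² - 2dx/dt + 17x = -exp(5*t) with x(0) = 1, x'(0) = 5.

x = -exp(5*t)/32 + 33*cos(4*t)*exp(t)/32 + 33*exp(t)*sin(4*t)/32

Characteristic equation r² - 2r + 17 = 0 has discriminant (-2)² - 4·(17) = -64 < 0, so r = 1 ± 4i.
Hence x_h = C1*cos(4*t)*exp(t) + C2*exp(t)*sin(4*t).
Try x_p = A*exp(5*t). Substituting into the equation and dividing by exp(5*t) gives A = -1/32, so x_p = -exp(5*t)/32.
General solution: x = -exp(5*t)/32 + C1*cos(4*t)*exp(t) + C2*exp(t)*sin(4*t).
Apply the initial conditions: x(0) = -1/32 + C1 = 1 and x'(0) = -5/32 + C1 + 4*C2 = 5. Solving gives C1 = 33/32, C2 = 33/32.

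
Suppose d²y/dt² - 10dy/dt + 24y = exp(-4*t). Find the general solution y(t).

y = exp(-4*t)/80 + C1*exp(4*t) + C2*exp(6*t)

Characteristic equation r² - 10r + 24 = 0 factors as (r - 4)(r - 6) = 0, so r = 4, 6.
Hence y_h = C1*exp(4*t) + C2*exp(6*t).
Try y_p = A*exp(-4*t). Substituting into the equation and dividing by exp(-4*t) gives A = 1/80, so y_p = exp(-4*t)/80.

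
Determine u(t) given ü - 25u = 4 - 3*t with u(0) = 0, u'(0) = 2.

Characteristic equation r² - 25 = 0 factors as (r + 5)(r - 5) = 0, so r = -5, 5.
Hence u_h = C1*exp(-5*t) + C2*exp(5*t).
For the particular solution try u_p = A0 + A1*t. Substituting and matching coefficients of each power of t gives A0 = -4/25, A1 = 3/25, so u_p = -4/25 + 3*t/25.
General solution: u = -4/25 + 3*t/25 + C1*exp(-5*t) + C2*exp(5*t).
Apply the initial conditions: u(0) = -4/25 + C1 + C2 = 0 and u'(0) = 3/25 - 5*C1 + 5*C2 = 2. Solving gives C1 = -27/250, C2 = 67/250.

u = -4/25 - 27*exp(-5*t)/250 + 3*t/25 + 67*exp(5*t)/250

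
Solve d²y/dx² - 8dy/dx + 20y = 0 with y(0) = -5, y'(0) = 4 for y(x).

Characteristic equation r² - 8r + 20 = 0 has discriminant (-8)² - 4·(20) = -16 < 0, so r = 4 ± 2i.
Hence y_h = C1*cos(2*x)*exp(4*x) + C2*exp(4*x)*sin(2*x).
Apply the initial conditions: y(0) = C1 = -5 and y'(0) = 2*C2 + 4*C1 = 4. Solving gives C1 = -5, C2 = 12.

y = -5*cos(2*x)*exp(4*x) + 12*exp(4*x)*sin(2*x)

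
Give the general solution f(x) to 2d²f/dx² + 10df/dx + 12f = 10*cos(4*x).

Divide through by 2: f'' + 5f' + 6f = 5*cos(4*x).
Characteristic equation r² + 5r + 6 = 0 factors as (r + 2)(r + 3) = 0, so r = -2, -3.
Hence f_h = C1*exp(-2*x) + C2*exp(-3*x).
Try f_p = A*cos(4*x) + B*sin(4*x). Substituting and equating the coefficients of cos(4x) and sin(4x) gives A = -1/10, B = 1/5, so f_p = -cos(4*x)/10 + sin(4*x)/5.

f = -cos(4*x)/10 + sin(4*x)/5 + C1*exp(-2*x) + C2*exp(-3*x)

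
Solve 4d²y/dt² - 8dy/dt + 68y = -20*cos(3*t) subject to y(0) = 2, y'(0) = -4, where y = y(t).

y = -2*cos(3*t)/5 + 3*sin(3*t)/10 - 73*exp(t)*sin(4*t)/40 + 12*cos(4*t)*exp(t)/5

Divide through by 4: y'' - 2y' + 17y = -5*cos(3*t).
Characteristic equation r² - 2r + 17 = 0 has discriminant (-2)² - 4·(17) = -64 < 0, so r = 1 ± 4i.
Hence y_h = C1*cos(4*t)*exp(t) + C2*exp(t)*sin(4*t).
Try y_p = A*cos(3*t) + B*sin(3*t). Substituting and equating the coefficients of cos(3t) and sin(3t) gives A = -2/5, B = 3/10, so y_p = -2*cos(3*t)/5 + 3*sin(3*t)/10.
General solution: y = -2*cos(3*t)/5 + 3*sin(3*t)/10 + C1*cos(4*t)*exp(t) + C2*exp(t)*sin(4*t).
Apply the initial conditions: y(0) = -2/5 + C1 = 2 and y'(0) = 9/10 + C1 + 4*C2 = -4. Solving gives C1 = 12/5, C2 = -73/40.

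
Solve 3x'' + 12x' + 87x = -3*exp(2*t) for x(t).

x = -exp(2*t)/41 + C1*cos(5*t)*exp(-2*t) + C2*exp(-2*t)*sin(5*t)

Divide through by 3: x'' + 4x' + 29x = -exp(2*t).
Characteristic equation r² + 4r + 29 = 0 has discriminant (4)² - 4·(29) = -100 < 0, so r = -2 ± 5i.
Hence x_h = C1*cos(5*t)*exp(-2*t) + C2*exp(-2*t)*sin(5*t).
Try x_p = A*exp(2*t). Substituting into the equation and dividing by exp(2*t) gives A = -1/41, so x_p = -exp(2*t)/41.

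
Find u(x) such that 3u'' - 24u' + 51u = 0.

u = C1*cos(x)*exp(4*x) + C2*exp(4*x)*sin(x)

Divide through by 3: u'' - 8u' + 17u = 0.
Characteristic equation r² - 8r + 17 = 0 has discriminant (-8)² - 4·(17) = -4 < 0, so r = 4 ± i.
Hence u_h = C1*cos(x)*exp(4*x) + C2*exp(4*x)*sin(x).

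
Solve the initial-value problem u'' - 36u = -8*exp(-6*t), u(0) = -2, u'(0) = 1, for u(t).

u = -37*exp(-6*t)/36 - 35*exp(6*t)/36 + 2*t*exp(-6*t)/3

Characteristic equation r² - 36 = 0 factors as (r - 6)(r + 6) = 0, so r = 6, -6.
Hence u_h = C1*exp(6*t) + C2*exp(-6*t).
Since exp(-6*t) solves the homogeneous equation (r = -6 is a root of multiplicity 1), multiply the trial by t. Try u_p = A*t*exp(-6*t). Substituting into the equation and dividing by exp(-6*t) gives A = 2/3, so u_p = 2*t*exp(-6*t)/3.
General solution: u = C1*exp(6*t) + C2*exp(-6*t) + 2*t*exp(-6*t)/3.
Apply the initial conditions: u(0) = C1 + C2 = -2 and u'(0) = 2/3 - 6*C2 + 6*C1 = 1. Solving gives C1 = -35/36, C2 = -37/36.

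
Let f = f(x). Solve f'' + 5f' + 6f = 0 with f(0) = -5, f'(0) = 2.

f = -13*exp(-2*x) + 8*exp(-3*x)

Characteristic equation r² + 5r + 6 = 0 factors as (r + 2)(r + 3) = 0, so r = -2, -3.
Hence f_h = C1*exp(-2*x) + C2*exp(-3*x).
Apply the initial conditions: f(0) = C1 + C2 = -5 and f'(0) = -3*C2 - 2*C1 = 2. Solving gives C1 = -13, C2 = 8.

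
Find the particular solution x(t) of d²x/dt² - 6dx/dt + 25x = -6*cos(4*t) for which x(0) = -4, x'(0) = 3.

Characteristic equation r² - 6r + 25 = 0 has discriminant (-6)² - 4·(25) = -64 < 0, so r = 3 ± 4i.
Hence x_h = C1*cos(4*t)*exp(3*t) + C2*exp(3*t)*sin(4*t).
Try x_p = A*cos(4*t) + B*sin(4*t). Substituting and equating the coefficients of cos(4t) and sin(4t) gives A = -6/73, B = 16/73, so x_p = -6*cos(4*t)/73 + 16*sin(4*t)/73.
General solution: x = -6*cos(4*t)/73 + 16*sin(4*t)/73 + C1*cos(4*t)*exp(3*t) + C2*exp(3*t)*sin(4*t).
Apply the initial conditions: x(0) = -6/73 + C1 = -4 and x'(0) = 64/73 + 3*C1 + 4*C2 = 3. Solving gives C1 = -286/73, C2 = 1013/292.

x = -6*cos(4*t)/73 + 16*sin(4*t)/73 - 286*cos(4*t)*exp(3*t)/73 + 1013*exp(3*t)*sin(4*t)/292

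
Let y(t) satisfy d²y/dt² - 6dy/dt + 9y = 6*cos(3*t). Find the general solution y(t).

y = -sin(3*t)/3 + C1*exp(3*t) + C2*t*exp(3*t)

Characteristic equation r² - 6r + 9 = 0 has discriminant (-6)² - 4·(9) = 0, so r = 3 is a repeated root.
Hence y_h = (C1 + C2*t)*exp(3*t).
Try y_p = A*cos(3*t) + B*sin(3*t). Substituting and equating the coefficients of cos(3t) and sin(3t) gives A = 0, B = -1/3, so y_p = -sin(3*t)/3.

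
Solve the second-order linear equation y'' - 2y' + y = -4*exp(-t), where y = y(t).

Characteristic equation r² - 2r + 1 = 0 has discriminant (-2)² - 4·(1) = 0, so r = 1 is a repeated root.
Hence y_h = (C1 + C2*t)*exp(t).
Try y_p = A*exp(-t). Substituting into the equation and dividing by exp(-t) gives A = -1, so y_p = -exp(-t).

y = -exp(-t) + C1*exp(t) + C2*t*exp(t)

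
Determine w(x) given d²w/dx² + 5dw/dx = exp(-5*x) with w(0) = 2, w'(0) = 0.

w = 51/25 - exp(-5*x)/25 - x*exp(-5*x)/5

Characteristic equation r² + 5r = 0 factors as (r + 5)r = 0, so r = -5, 0.
Hence w_h = C1*exp(-5*x) + C2.
Since exp(-5*x) solves the homogeneous equation (r = -5 is a root of multiplicity 1), multiply the trial by x. Try w_p = A*x*exp(-5*x). Substituting into the equation and dividing by exp(-5*x) gives A = -1/5, so w_p = -x*exp(-5*x)/5.
General solution: w = C2 + C1*exp(-5*x) - x*exp(-5*x)/5.
Apply the initial conditions: w(0) = C1 + C2 = 2 and w'(0) = -1/5 - 5*C1 = 0. Solving gives C1 = -1/25, C2 = 51/25.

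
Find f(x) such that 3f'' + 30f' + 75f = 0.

Divide through by 3: f'' + 10f' + 25f = 0.
Characteristic equation r² + 10r + 25 = 0 has discriminant (10)² - 4·(25) = 0, so r = -5 is a repeated root.
Hence f_h = (C1 + C2*x)*exp(-5*x).

f = C1*exp(-5*x) + C2*x*exp(-5*x)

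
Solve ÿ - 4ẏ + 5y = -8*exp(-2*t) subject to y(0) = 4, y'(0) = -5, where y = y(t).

y = -8*exp(-2*t)/17 - 253*exp(2*t)*sin(t)/17 + 76*cos(t)*exp(2*t)/17

Characteristic equation r² - 4r + 5 = 0 has discriminant (-4)² - 4·(5) = -4 < 0, so r = 2 ± i.
Hence y_h = C1*cos(t)*exp(2*t) + C2*exp(2*t)*sin(t).
Try y_p = A*exp(-2*t). Substituting into the equation and dividing by exp(-2*t) gives A = -8/17, so y_p = -8*exp(-2*t)/17.
General solution: y = -8*exp(-2*t)/17 + C1*cos(t)*exp(2*t) + C2*exp(2*t)*sin(t).
Apply the initial conditions: y(0) = -8/17 + C1 = 4 and y'(0) = 16/17 + C2 + 2*C1 = -5. Solving gives C1 = 76/17, C2 = -253/17.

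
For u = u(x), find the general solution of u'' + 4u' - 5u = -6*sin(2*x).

Characteristic equation r² + 4r - 5 = 0 factors as (r + 5)(r - 1) = 0, so r = -5, 1.
Hence u_h = C1*exp(-5*x) + C2*exp(x).
Try u_p = A*cos(2*x) + B*sin(2*x). Substituting and equating the coefficients of cos(2x) and sin(2x) gives A = 48/145, B = 54/145, so u_p = 48*cos(2*x)/145 + 54*sin(2*x)/145.

u = 48*cos(2*x)/145 + 54*sin(2*x)/145 + C1*exp(-5*x) + C2*exp(x)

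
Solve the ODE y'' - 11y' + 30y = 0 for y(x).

Characteristic equation r² - 11r + 30 = 0 factors as (r - 6)(r - 5) = 0, so r = 6, 5.
Hence y_h = C1*exp(6*x) + C2*exp(5*x).

y = C1*exp(6*x) + C2*exp(5*x)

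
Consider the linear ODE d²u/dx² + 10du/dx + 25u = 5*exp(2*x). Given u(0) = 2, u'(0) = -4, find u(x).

Characteristic equation r² + 10r + 25 = 0 has discriminant (10)² - 4·(25) = 0, so r = -5 is a repeated root.
Hence u_h = (C1 + C2*x)*exp(-5*x).
Try u_p = A*exp(2*x). Substituting into the equation and dividing by exp(2*x) gives A = 5/49, so u_p = 5*exp(2*x)/49.
General solution: u = 5*exp(2*x)/49 + C1*exp(-5*x) + C2*x*exp(-5*x).
Apply the initial conditions: u(0) = 5/49 + C1 = 2 and u'(0) = 10/49 + C2 - 5*C1 = -4. Solving gives C1 = 93/49, C2 = 37/7.

u = 5*exp(2*x)/49 + 93*exp(-5*x)/49 + 37*x*exp(-5*x)/7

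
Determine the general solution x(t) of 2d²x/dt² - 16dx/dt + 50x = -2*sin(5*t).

Divide through by 2: x'' - 8x' + 25x = -sin(5*t).
Characteristic equation r² - 8r + 25 = 0 has discriminant (-8)² - 4·(25) = -36 < 0, so r = 4 ± 3i.
Hence x_h = C1*cos(3*t)*exp(4*t) + C2*exp(4*t)*sin(3*t).
Try x_p = A*cos(5*t) + B*sin(5*t). Substituting and equating the coefficients of cos(5t) and sin(5t) gives A = -1/40, B = 0, so x_p = -cos(5*t)/40.

x = -cos(5*t)/40 + C1*cos(3*t)*exp(4*t) + C2*exp(4*t)*sin(3*t)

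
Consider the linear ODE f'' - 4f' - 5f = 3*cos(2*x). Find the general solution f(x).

Characteristic equation r² - 4r - 5 = 0 factors as (r - 5)(r + 1) = 0, so r = 5, -1.
Hence f_h = C1*exp(5*x) + C2*exp(-x).
Try f_p = A*cos(2*x) + B*sin(2*x). Substituting and equating the coefficients of cos(2x) and sin(2x) gives A = -27/145, B = -24/145, so f_p = -27*cos(2*x)/145 - 24*sin(2*x)/145.

f = -27*cos(2*x)/145 - 24*sin(2*x)/145 + C1*exp(5*x) + C2*exp(-x)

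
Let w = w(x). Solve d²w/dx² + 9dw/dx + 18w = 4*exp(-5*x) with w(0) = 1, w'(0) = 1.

Characteristic equation r² + 9r + 18 = 0 factors as (r + 3)(r + 6) = 0, so r = -3, -6.
Hence w_h = C1*exp(-3*x) + C2*exp(-6*x).
Try w_p = A*exp(-5*x). Substituting into the equation and dividing by exp(-5*x) gives A = -2, so w_p = -2*exp(-5*x).
General solution: w = -2*exp(-5*x) + C1*exp(-3*x) + C2*exp(-6*x).
Apply the initial conditions: w(0) = -2 + C1 + C2 = 1 and w'(0) = 10 - 6*C2 - 3*C1 = 1. Solving gives C1 = 3, C2 = 0.

w = -2*exp(-5*x) + 3*exp(-3*x)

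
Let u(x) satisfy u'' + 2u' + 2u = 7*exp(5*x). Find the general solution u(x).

u = 7*exp(5*x)/37 + C1*cos(x)*exp(-x) + C2*exp(-x)*sin(x)

Characteristic equation r² + 2r + 2 = 0 has discriminant (2)² - 4·(2) = -4 < 0, so r = -1 ± i.
Hence u_h = C1*cos(x)*exp(-x) + C2*exp(-x)*sin(x).
Try u_p = A*exp(5*x). Substituting into the equation and dividing by exp(5*x) gives A = 7/37, so u_p = 7*exp(5*x)/37.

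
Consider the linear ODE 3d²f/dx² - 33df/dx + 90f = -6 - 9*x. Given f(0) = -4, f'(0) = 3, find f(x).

f = -31/300 - 662*exp(5*x)/25 - x/10 + 271*exp(6*x)/12

Divide through by 3: f'' - 11f' + 30f = -2 - 3*x.
Characteristic equation r² - 11r + 30 = 0 factors as (r - 6)(r - 5) = 0, so r = 6, 5.
Hence f_h = C1*exp(6*x) + C2*exp(5*x).
For the particular solution try f_p = A0 + A1*x. Substituting and matching coefficients of each power of x gives A0 = -31/300, A1 = -1/10, so f_p = -31/300 - x/10.
General solution: f = -31/300 - x/10 + C1*exp(6*x) + C2*exp(5*x).
Apply the initial conditions: f(0) = -31/300 + C1 + C2 = -4 and f'(0) = -1/10 + 5*C2 + 6*C1 = 3. Solving gives C1 = 271/12, C2 = -662/25.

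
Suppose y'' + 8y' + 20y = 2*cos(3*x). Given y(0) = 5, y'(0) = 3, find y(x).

y = 22*cos(3*x)/697 + 48*sin(3*x)/697 + 3463*cos(2*x)*exp(-4*x)/697 + 15799*exp(-4*x)*sin(2*x)/1394

Characteristic equation r² + 8r + 20 = 0 has discriminant (8)² - 4·(20) = -16 < 0, so r = -4 ± 2i.
Hence y_h = C1*cos(2*x)*exp(-4*x) + C2*exp(-4*x)*sin(2*x).
Try y_p = A*cos(3*x) + B*sin(3*x). Substituting and equating the coefficients of cos(3x) and sin(3x) gives A = 22/697, B = 48/697, so y_p = 22*cos(3*x)/697 + 48*sin(3*x)/697.
General solution: y = 22*cos(3*x)/697 + 48*sin(3*x)/697 + C1*cos(2*x)*exp(-4*x) + C2*exp(-4*x)*sin(2*x).
Apply the initial conditions: y(0) = 22/697 + C1 = 5 and y'(0) = 144/697 - 4*C1 + 2*C2 = 3. Solving gives C1 = 3463/697, C2 = 15799/1394.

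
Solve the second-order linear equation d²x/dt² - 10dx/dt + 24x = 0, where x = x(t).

x = C1*exp(4*t) + C2*exp(6*t)

Characteristic equation r² - 10r + 24 = 0 factors as (r - 4)(r - 6) = 0, so r = 4, 6.
Hence x_h = C1*exp(4*t) + C2*exp(6*t).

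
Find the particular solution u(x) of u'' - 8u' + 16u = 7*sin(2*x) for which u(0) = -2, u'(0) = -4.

Characteristic equation r² - 8r + 16 = 0 has discriminant (-8)² - 4·(16) = 0, so r = 4 is a repeated root.
Hence u_h = (C1 + C2*x)*exp(4*x).
Try u_p = A*cos(2*x) + B*sin(2*x). Substituting and equating the coefficients of cos(2x) and sin(2x) gives A = 7/25, B = 21/100, so u_p = 7*cos(2*x)/25 + 21*sin(2*x)/100.
General solution: u = 7*cos(2*x)/25 + 21*sin(2*x)/100 + C1*exp(4*x) + C2*x*exp(4*x).
Apply the initial conditions: u(0) = 7/25 + C1 = -2 and u'(0) = 21/50 + C2 + 4*C1 = -4. Solving gives C1 = -57/25, C2 = 47/10.

u = -57*exp(4*x)/25 + 7*cos(2*x)/25 + 21*sin(2*x)/100 + 47*x*exp(4*x)/10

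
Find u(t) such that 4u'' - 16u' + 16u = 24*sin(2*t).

Divide through by 4: u'' - 4u' + 4u = 6*sin(2*t).
Characteristic equation r² - 4r + 4 = 0 has discriminant (-4)² - 4·(4) = 0, so r = 2 is a repeated root.
Hence u_h = (C1 + C2*t)*exp(2*t).
Try u_p = A*cos(2*t) + B*sin(2*t). Substituting and equating the coefficients of cos(2t) and sin(2t) gives A = 3/4, B = 0, so u_p = 3*cos(2*t)/4.

u = 3*cos(2*t)/4 + C1*exp(2*t) + C2*t*exp(2*t)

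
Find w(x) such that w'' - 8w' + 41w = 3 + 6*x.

w = 171/1681 + 6*x/41 + C1*cos(5*x)*exp(4*x) + C2*exp(4*x)*sin(5*x)

Characteristic equation r² - 8r + 41 = 0 has discriminant (-8)² - 4·(41) = -100 < 0, so r = 4 ± 5i.
Hence w_h = C1*cos(5*x)*exp(4*x) + C2*exp(4*x)*sin(5*x).
For the particular solution try w_p = A0 + A1*x. Substituting and matching coefficients of each power of x gives A0 = 171/1681, A1 = 6/41, so w_p = 171/1681 + 6*x/41.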